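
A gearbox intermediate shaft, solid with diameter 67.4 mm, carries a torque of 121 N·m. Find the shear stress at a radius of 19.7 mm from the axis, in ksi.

J = πd⁴/32 = π(0.0674)⁴/32 = 2.026×10^-6 m⁴.
Shear stress varies linearly with radius: τ = T·r/J = 121.0 × 0.0197 / 2.026×10^-6 = 1.177×10^6 Pa.

0.171 ksi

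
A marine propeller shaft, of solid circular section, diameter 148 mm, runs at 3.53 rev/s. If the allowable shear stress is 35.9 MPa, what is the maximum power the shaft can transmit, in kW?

J = πd⁴/32 = π(0.148)⁴/32 = 4.710×10^-5 m⁴.
T_max = τ_allow·J/r = 3.59×10^7 × 4.710×10^-5 / 0.0740 = 22850 N·m.
ω = 2π·3.53 = 22.18 rad/s, so P_max = T_max·ω = 5.068×10^5 W.

507 kW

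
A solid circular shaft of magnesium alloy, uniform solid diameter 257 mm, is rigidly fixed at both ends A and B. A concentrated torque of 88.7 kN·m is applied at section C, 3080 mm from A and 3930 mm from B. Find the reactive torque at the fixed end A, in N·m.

49700 N·m

With uniform GJ and both ends fixed, compatibility θ_AC = θ_CB gives T_A·a = T_B·b, together with T_A + T_B = T₀.
T_A = T₀·b/(a+b) = 88700·3930/7010 = 49730 N·m; T_B = 38970 N·m.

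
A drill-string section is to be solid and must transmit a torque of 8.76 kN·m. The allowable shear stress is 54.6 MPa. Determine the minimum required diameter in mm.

For a solid shaft τ_max = 16T/(πd³), so d = (16T/(π τ_allow))^(1/3) = (16·8760/(π·5.46×10^7))^(1/3) = 0.09349 m.

93.5 mm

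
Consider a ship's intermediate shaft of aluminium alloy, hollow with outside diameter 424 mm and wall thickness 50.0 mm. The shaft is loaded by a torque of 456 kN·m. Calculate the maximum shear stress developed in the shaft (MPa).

46.2 MPa

J = π(d_o⁴ − d_i⁴)/32 = π(0.424⁴ − 0.324⁴)/32 = 2.091×10^-3 m⁴.
τ_max = T·r/J = 456000 × 0.212 / 2.091×10^-3 = 4.623×10^7 Pa.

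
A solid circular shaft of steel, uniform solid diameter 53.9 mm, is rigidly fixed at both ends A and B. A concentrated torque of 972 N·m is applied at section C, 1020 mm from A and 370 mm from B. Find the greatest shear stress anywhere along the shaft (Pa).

2.32e7 Pa

With uniform GJ and both ends fixed, compatibility θ_AC = θ_CB gives T_A·a = T_B·b, together with T_A + T_B = T₀.
T_A = T₀·b/(a+b) = 972.0·370/1390 = 258.7 N·m; T_B = 713.3 N·m.
τ in each portion: τ_AC = 8.42×10^6 Pa, τ_CB = 2.32×10^7 Pa; maximum is in CB.
τ_max = T_CB·r/J = 713.3·0.0269/8.29×10^-7 = 2.320×10^7 Pa.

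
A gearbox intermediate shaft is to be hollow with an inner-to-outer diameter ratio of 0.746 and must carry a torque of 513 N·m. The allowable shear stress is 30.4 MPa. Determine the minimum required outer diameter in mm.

For a hollow shaft with d_i/d_o = 0.746: τ_max = 16T/(π d_o³ (1−k⁴)), so d_o = [16T/(π τ_allow (1−k⁴))]^(1/3) = [16·513.0/(π·3.04×10^7·0.6903)]^(1/3) = 0.04993 m.

49.9 mm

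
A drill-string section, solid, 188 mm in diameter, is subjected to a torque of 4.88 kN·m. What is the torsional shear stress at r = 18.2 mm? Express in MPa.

J = πd⁴/32 = π(0.188)⁴/32 = 1.226×10^-4 m⁴.
Shear stress varies linearly with radius: τ = T·r/J = 4880 × 0.0182 / 1.226×10^-4 = 7.242×10^5 Pa.

0.724 MPa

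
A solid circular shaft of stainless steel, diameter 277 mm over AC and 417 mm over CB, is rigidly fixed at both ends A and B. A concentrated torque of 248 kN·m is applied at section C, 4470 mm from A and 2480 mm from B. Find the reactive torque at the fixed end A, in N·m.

24200 N·m

Compatibility: T_A·a/J_AC = T_B·b/J_CB with T_A + T_B = T₀.
J_AC = 5.78×10^-4 m⁴, J_CB = 2.97×10^-3 m⁴, so T_A = T₀·(J_AC/a)/((J_AC/a)+(J_CB/b)) = 24180 N·m, T_B = 223800 N·m.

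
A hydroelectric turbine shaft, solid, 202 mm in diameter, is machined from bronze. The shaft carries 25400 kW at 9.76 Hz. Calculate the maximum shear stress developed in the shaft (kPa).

256000 kPa

ω = 2π·9.76 = 61.32 rad/s, so T = P/ω = 25400×10³ / 61.32 = 414200 N·m.
J = πd⁴/32 = π(0.202)⁴/32 = 1.635×10^-4 m⁴.
τ_max = T·r/J = 414200 × 0.101 / 1.635×10^-4 = 2.559×10^8 Pa.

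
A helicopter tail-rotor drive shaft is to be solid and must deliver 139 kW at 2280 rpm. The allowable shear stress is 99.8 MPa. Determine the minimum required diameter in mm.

31.0 mm

ω = 2π·2280/60 = 238.8 rad/s, so T = P/ω = 139×10³ / 238.8 = 582.2 N·m.
For a solid shaft τ_max = 16T/(πd³), so d = (16T/(π τ_allow))^(1/3) = (16·582.2/(π·9.98×10^7))^(1/3) = 0.03097 m.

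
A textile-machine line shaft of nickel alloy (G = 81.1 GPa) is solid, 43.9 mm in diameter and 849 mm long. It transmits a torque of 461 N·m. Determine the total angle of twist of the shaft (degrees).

J = πd⁴/32 = π(0.0439)⁴/32 = 3.646×10^-7 m⁴.
θ = T·L/(G·J) = 461.0 × 0.849 / (81.1×10⁹ × 3.646×10^-7) = 0.01324 rad.

0.758°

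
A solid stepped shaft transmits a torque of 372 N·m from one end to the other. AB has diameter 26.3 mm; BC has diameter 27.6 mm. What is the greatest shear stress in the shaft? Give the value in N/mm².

104 N/mm²

Under the same torque, τ_max = 16T/(πd³) is largest where d is smallest — segment AB (d = 26.3 mm).
τ_max = 16·372.0/(π·(0.0263)³) = 1.041×10^8 Pa.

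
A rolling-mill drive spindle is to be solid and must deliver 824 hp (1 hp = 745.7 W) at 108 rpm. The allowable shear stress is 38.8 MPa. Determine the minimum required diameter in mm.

192 mm

ω = 2π·108/60 = 11.31 rad/s, so T = P/ω = 824×745.7 / 11.31 = 54330 N·m.
For a solid shaft τ_max = 16T/(πd³), so d = (16T/(π τ_allow))^(1/3) = (16·54330/(π·3.88×10^7))^(1/3) = 0.1925 m.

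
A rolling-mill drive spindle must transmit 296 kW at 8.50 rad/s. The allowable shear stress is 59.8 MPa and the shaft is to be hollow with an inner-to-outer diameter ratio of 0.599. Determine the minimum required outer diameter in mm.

150 mm

ω = 8.50 rad/s, so T = P/ω = 296×10³ / 8.500 = 34820 N·m.
For a hollow shaft with d_i/d_o = 0.599: τ_max = 16T/(π d_o³ (1−k⁴)), so d_o = [16T/(π τ_allow (1−k⁴))]^(1/3) = [16·34820/(π·5.98×10^7·0.8713)]^(1/3) = 0.1504 m.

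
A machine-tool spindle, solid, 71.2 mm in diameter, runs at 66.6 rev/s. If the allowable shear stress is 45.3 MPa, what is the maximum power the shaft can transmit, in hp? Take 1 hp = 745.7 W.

1800 hp

J = πd⁴/32 = π(0.0712)⁴/32 = 2.523×10^-6 m⁴.
T_max = τ_allow·J/r = 4.53×10^7 × 2.523×10^-6 / 0.0356 = 3210 N·m.
ω = 2π·66.6 = 418.5 rad/s, so P_max = T_max·ω = 1.343×10^6 W.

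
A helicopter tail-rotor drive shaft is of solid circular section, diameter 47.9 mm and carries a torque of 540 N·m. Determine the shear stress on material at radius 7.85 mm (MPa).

8.20 MPa

J = πd⁴/32 = π(0.0479)⁴/32 = 5.168×10^-7 m⁴.
Shear stress varies linearly with radius: τ = T·r/J = 540.0 × 0.00785 / 5.168×10^-7 = 8.202×10^6 Pa.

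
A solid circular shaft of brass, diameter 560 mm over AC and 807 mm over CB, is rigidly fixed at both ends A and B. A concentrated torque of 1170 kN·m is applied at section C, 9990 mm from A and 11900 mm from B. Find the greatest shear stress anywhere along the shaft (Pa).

Compatibility: T_A·a/J_AC = T_B·b/J_CB with T_A + T_B = T₀.
J_AC = 9.65×10^-3 m⁴, J_CB = 0.0416 m⁴, so T_A = T₀·(J_AC/a)/((J_AC/a)+(J_CB/b)) = 253200 N·m, T_B = 916800 N·m.
τ in each portion: τ_AC = 7.34×10^6 Pa, τ_CB = 8.88×10^6 Pa; maximum is in CB.
τ_max = T_CB·r/J = 916800·0.404/0.0416 = 8.884×10^6 Pa.

8.88e6 Pa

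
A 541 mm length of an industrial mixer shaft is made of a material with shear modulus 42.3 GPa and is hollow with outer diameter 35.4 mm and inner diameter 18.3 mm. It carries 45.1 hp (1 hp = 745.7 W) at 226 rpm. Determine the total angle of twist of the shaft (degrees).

ω = 2π·226/60 = 23.67 rad/s, so T = P/ω = 45.1×745.7 / 23.67 = 1421 N·m.
J = π(d_o⁴ − d_i⁴)/32 = π(0.0354⁴ − 0.0183⁴)/32 = 1.432×10^-7 m⁴.
θ = T·L/(G·J) = 1421 × 0.541 / (42.3×10⁹ × 1.432×10^-7) = 0.1269 rad.

7.27°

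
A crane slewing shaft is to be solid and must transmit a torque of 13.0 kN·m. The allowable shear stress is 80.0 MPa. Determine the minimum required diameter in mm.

93.9 mm

For a solid shaft τ_max = 16T/(πd³), so d = (16T/(π τ_allow))^(1/3) = (16·13000/(π·8.00×10^7))^(1/3) = 0.09389 m.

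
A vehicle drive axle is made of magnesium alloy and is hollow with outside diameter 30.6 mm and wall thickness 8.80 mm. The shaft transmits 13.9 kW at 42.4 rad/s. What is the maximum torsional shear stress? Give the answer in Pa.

6.02e7 Pa

ω = 42.4 rad/s, so T = P/ω = 13.9×10³ / 42.40 = 327.8 N·m.
J = π(d_o⁴ − d_i⁴)/32 = π(0.0306⁴ − 0.0130⁴)/32 = 8.327×10^-8 m⁴.
τ_max = T·r/J = 327.8 × 0.0153 / 8.327×10^-8 = 6.023×10^7 Pa.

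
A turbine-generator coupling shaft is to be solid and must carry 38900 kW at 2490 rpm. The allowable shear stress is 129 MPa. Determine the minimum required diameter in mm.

ω = 2π·2490/60 = 260.8 rad/s, so T = P/ω = 38900×10³ / 260.8 = 149200 N·m.
For a solid shaft τ_max = 16T/(πd³), so d = (16T/(π τ_allow))^(1/3) = (16·149200/(π·1.29×10^8))^(1/3) = 0.1806 m.

181 mm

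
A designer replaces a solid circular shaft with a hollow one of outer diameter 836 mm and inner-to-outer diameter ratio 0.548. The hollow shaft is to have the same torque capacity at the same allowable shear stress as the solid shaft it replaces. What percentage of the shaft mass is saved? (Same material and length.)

Equal τ_max and T ⇒ the solid shaft needs d_s³ = d_o³(1−k⁴), so d_s = 836·(1−0.548⁴)^(1/3) = 810.1 mm.
Area ratio A_h/A_s = d_o²(1−k²)/d_s² = (1−k²)/(1−k⁴)^(2/3) = 0.7452.
Mass saving = 1 − 0.7452 = 25.5 %.

25.5 %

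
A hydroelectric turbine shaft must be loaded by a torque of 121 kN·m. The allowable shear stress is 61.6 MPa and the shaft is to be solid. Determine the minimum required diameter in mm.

215 mm

For a solid shaft τ_max = 16T/(πd³), so d = (16T/(π τ_allow))^(1/3) = (16·121000/(π·6.16×10^7))^(1/3) = 0.2155 m.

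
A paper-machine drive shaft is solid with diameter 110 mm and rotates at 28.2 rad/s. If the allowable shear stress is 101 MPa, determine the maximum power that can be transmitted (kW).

J = πd⁴/32 = π(0.110)⁴/32 = 1.437×10^-5 m⁴.
T_max = τ_allow·J/r = 1.01×10^8 × 1.437×10^-5 / 0.0550 = 26400 N·m.
ω = 28.2 rad/s, so P_max = T_max·ω = 7.444×10^5 W.

744 kW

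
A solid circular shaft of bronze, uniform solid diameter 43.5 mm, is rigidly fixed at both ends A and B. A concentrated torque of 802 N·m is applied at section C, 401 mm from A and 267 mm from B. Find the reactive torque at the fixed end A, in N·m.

With uniform GJ and both ends fixed, compatibility θ_AC = θ_CB gives T_A·a = T_B·b, together with T_A + T_B = T₀.
T_A = T₀·b/(a+b) = 802.0·267/668.0 = 320.6 N·m; T_B = 481.4 N·m.

321 N·m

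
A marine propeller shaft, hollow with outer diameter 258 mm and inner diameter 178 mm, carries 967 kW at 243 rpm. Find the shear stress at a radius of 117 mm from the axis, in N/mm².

13.2 N/mm²

ω = 2π·243/60 = 25.45 rad/s, so T = P/ω = 967×10³ / 25.45 = 38000 N·m.
J = π(d_o⁴ − d_i⁴)/32 = π(0.258⁴ − 0.178⁴)/32 = 3.364×10^-4 m⁴.
Shear stress varies linearly with radius: τ = T·r/J = 38000 × 0.117 / 3.364×10^-4 = 1.322×10^7 Pa.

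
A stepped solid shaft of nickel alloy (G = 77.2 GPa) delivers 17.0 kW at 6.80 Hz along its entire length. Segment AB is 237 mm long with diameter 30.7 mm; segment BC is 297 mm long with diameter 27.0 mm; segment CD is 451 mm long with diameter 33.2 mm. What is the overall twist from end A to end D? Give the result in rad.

0.0628 rad

ω = 2π·6.80 = 42.73 rad/s, so T = P/ω = 17.0×10³ / 42.73 = 397.9 N·m.
J_AB = π(0.0307)⁴/32 = 8.72×10^-8 m⁴; J_BC = π(0.0270)⁴/32 = 5.22×10^-8 m⁴; J_CD = π(0.0332)⁴/32 = 1.19×10^-7 m⁴.
θ = (T/G)·Σ L_i/J_i = (397.9/77.2×10⁹)·(0.237/8.72×10^-8 + 0.297/5.22×10^-8 + 0.451/1.19×10^-7) = 0.06283 rad.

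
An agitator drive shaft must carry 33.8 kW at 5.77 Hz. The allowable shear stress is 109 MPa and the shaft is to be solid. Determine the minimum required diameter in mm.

ω = 2π·5.77 = 36.25 rad/s, so T = P/ω = 33.8×10³ / 36.25 = 932.3 N·m.
For a solid shaft τ_max = 16T/(πd³), so d = (16T/(π τ_allow))^(1/3) = (16·932.3/(π·1.09×10^8))^(1/3) = 0.03519 m.

35.2 mm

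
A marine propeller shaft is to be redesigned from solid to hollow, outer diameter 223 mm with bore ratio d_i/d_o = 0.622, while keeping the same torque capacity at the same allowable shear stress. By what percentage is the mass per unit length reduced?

31.7 %

Equal τ_max and T ⇒ the solid shaft needs d_s³ = d_o³(1−k⁴), so d_s = 223·(1−0.622⁴)^(1/3) = 211.3 mm.
Area ratio A_h/A_s = d_o²(1−k²)/d_s² = (1−k²)/(1−k⁴)^(2/3) = 0.6831.
Mass saving = 1 − 0.6831 = 31.7 %.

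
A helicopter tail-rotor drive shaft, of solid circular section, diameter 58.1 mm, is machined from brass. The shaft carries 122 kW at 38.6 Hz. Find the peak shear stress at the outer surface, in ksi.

ω = 2π·38.6 = 242.5 rad/s, so T = P/ω = 122×10³ / 242.5 = 503.0 N·m.
J = πd⁴/32 = π(0.0581)⁴/32 = 1.119×10^-6 m⁴.
τ_max = T·r/J = 503.0 × 0.0290 / 1.119×10^-6 = 1.306×10^7 Pa.

1.89 ksi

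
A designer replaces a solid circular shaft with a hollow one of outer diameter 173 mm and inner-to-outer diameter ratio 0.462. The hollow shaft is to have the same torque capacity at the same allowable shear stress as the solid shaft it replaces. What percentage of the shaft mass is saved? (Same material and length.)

18.9 %

Equal τ_max and T ⇒ the solid shaft needs d_s³ = d_o³(1−k⁴), so d_s = 173·(1−0.462⁴)^(1/3) = 170.3 mm.
Area ratio A_h/A_s = d_o²(1−k²)/d_s² = (1−k²)/(1−k⁴)^(2/3) = 0.8114.
Mass saving = 1 − 0.8114 = 18.9 %.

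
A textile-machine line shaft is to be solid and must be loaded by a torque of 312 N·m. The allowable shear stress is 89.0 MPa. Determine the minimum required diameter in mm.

26.1 mm

For a solid shaft τ_max = 16T/(πd³), so d = (16T/(π τ_allow))^(1/3) = (16·312.0/(π·8.90×10^7))^(1/3) = 0.02614 m.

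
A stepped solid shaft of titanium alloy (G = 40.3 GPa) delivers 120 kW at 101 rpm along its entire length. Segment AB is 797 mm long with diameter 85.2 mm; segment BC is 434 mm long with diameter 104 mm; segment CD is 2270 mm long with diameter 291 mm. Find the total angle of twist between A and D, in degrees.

ω = 2π·101/60 = 10.58 rad/s, so T = P/ω = 120×10³ / 10.58 = 11350 N·m.
J_AB = π(0.0852)⁴/32 = 5.17×10^-6 m⁴; J_BC = π(0.104)⁴/32 = 1.15×10^-5 m⁴; J_CD = π(0.291)⁴/32 = 7.04×10^-4 m⁴.
θ = (T/G)·Σ L_i/J_i = (11350/40.3×10⁹)·(0.797/5.17×10^-6 + 0.434/1.15×10^-5 + 2.27/7.04×10^-4) = 0.05492 rad.

3.15°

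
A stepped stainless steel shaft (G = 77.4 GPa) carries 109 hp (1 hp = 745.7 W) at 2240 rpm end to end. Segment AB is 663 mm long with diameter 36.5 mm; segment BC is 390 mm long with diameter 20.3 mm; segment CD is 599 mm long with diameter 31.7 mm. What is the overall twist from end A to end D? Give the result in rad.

0.149 rad

ω = 2π·2240/60 = 234.6 rad/s, so T = P/ω = 109×745.7 / 234.6 = 346.5 N·m.
J_AB = π(0.0365)⁴/32 = 1.74×10^-7 m⁴; J_BC = π(0.0203)⁴/32 = 1.67×10^-8 m⁴; J_CD = π(0.0317)⁴/32 = 9.91×10^-8 m⁴.
θ = (T/G)·Σ L_i/J_i = (346.5/77.4×10⁹)·(0.663/1.74×10^-7 + 0.390/1.67×10^-8 + 0.599/9.91×10^-8) = 0.1488 rad.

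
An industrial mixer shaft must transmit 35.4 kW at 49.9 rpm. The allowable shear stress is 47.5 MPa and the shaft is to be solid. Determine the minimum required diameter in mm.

89.9 mm

ω = 2π·49.9/60 = 5.226 rad/s, so T = P/ω = 35.4×10³ / 5.226 = 6774 N·m.
For a solid shaft τ_max = 16T/(πd³), so d = (16T/(π τ_allow))^(1/3) = (16·6774/(π·4.75×10^7))^(1/3) = 0.08989 m.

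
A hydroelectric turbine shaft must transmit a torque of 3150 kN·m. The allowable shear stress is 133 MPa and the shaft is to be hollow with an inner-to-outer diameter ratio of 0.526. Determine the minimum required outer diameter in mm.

For a hollow shaft with d_i/d_o = 0.526: τ_max = 16T/(π d_o³ (1−k⁴)), so d_o = [16T/(π τ_allow (1−k⁴))]^(1/3) = [16·3.150e6/(π·1.33×10^8·0.9235)]^(1/3) = 0.5074 m.

507 mm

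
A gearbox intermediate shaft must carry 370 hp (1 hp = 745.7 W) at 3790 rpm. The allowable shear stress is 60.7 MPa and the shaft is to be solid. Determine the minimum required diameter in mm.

ω = 2π·3790/60 = 396.9 rad/s, so T = P/ω = 370×745.7 / 396.9 = 695.2 N·m.
For a solid shaft τ_max = 16T/(πd³), so d = (16T/(π τ_allow))^(1/3) = (16·695.2/(π·6.07×10^7))^(1/3) = 0.03878 m.

38.8 mm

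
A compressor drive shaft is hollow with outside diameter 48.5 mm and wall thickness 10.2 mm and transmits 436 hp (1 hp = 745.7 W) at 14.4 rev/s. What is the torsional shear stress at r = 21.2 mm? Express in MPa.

158 MPa

ω = 2π·14.4 = 90.48 rad/s, so T = P/ω = 436×745.7 / 90.48 = 3593 N·m.
J = π(d_o⁴ − d_i⁴)/32 = π(0.0485⁴ − 0.0281⁴)/32 = 4.820×10^-7 m⁴.
Shear stress varies linearly with radius: τ = T·r/J = 3593 × 0.0212 / 4.820×10^-7 = 1.581×10^8 Pa.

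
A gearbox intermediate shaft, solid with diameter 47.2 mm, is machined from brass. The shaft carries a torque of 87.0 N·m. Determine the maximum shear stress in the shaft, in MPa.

4.21 MPa

J = πd⁴/32 = π(0.0472)⁴/32 = 4.873×10^-7 m⁴.
τ_max = T·r/J = 87.00 × 0.0236 / 4.873×10^-7 = 4.214×10^6 Pa.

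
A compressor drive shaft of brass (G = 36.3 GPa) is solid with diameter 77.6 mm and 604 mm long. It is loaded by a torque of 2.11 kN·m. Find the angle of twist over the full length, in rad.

J = πd⁴/32 = π(0.0776)⁴/32 = 3.560×10^-6 m⁴.
θ = T·L/(G·J) = 2110 × 0.604 / (36.3×10⁹ × 3.560×10^-6) = 9.862×10^-3 rad.

0.00986 rad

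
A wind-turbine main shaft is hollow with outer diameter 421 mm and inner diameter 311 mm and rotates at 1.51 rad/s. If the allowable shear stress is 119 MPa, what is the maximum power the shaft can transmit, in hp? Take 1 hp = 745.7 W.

2480 hp

J = π(d_o⁴ − d_i⁴)/32 = π(0.421⁴ − 0.311⁴)/32 = 2.166×10^-3 m⁴.
T_max = τ_allow·J/r = 1.19×10^8 × 2.166×10^-3 / 0.210 = 1.224e6 N·m.
ω = 1.51 rad/s, so P_max = T_max·ω = 1.849×10^6 W.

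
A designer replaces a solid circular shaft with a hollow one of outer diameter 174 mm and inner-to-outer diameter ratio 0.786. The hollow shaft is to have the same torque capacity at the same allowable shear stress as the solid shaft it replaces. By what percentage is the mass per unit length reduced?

47.3 %

Equal τ_max and T ⇒ the solid shaft needs d_s³ = d_o³(1−k⁴), so d_s = 174·(1−0.786⁴)^(1/3) = 148.2 mm.
Area ratio A_h/A_s = d_o²(1−k²)/d_s² = (1−k²)/(1−k⁴)^(2/3) = 0.5266.
Mass saving = 1 − 0.5266 = 47.3 %.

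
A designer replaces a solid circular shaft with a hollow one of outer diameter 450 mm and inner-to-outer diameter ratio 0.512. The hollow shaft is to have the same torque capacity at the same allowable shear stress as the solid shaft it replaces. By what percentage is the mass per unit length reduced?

Equal τ_max and T ⇒ the solid shaft needs d_s³ = d_o³(1−k⁴), so d_s = 450·(1−0.512⁴)^(1/3) = 439.4 mm.
Area ratio A_h/A_s = d_o²(1−k²)/d_s² = (1−k²)/(1−k⁴)^(2/3) = 0.7737.
Mass saving = 1 − 0.7737 = 22.6 %.

22.6 %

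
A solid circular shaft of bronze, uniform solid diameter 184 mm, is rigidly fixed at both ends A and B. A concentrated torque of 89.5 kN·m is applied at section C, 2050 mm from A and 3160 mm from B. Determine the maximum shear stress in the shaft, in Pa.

With uniform GJ and both ends fixed, compatibility θ_AC = θ_CB gives T_A·a = T_B·b, together with T_A + T_B = T₀.
T_A = T₀·b/(a+b) = 89500·3160/5210 = 54280 N·m; T_B = 35220 N·m.
τ in each portion: τ_AC = 4.44×10^7 Pa, τ_CB = 2.88×10^7 Pa; maximum is in AC.
τ_max = T_AC·r/J = 54280·0.0920/1.13×10^-4 = 4.438×10^7 Pa.

4.44e7 Pa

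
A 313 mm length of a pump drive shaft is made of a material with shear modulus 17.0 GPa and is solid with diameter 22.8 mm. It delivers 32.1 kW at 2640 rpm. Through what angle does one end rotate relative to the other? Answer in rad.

0.0806 rad

ω = 2π·2640/60 = 276.5 rad/s, so T = P/ω = 32.1×10³ / 276.5 = 116.1 N·m.
J = πd⁴/32 = π(0.0228)⁴/32 = 2.653×10^-8 m⁴.
θ = T·L/(G·J) = 116.1 × 0.313 / (17.0×10⁹ × 2.653×10^-8) = 0.08058 rad.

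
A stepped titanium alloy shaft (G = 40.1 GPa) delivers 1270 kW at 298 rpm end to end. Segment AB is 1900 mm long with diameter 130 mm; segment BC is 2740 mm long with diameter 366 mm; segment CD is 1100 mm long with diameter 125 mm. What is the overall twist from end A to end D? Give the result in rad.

0.117 rad

ω = 2π·298/60 = 31.21 rad/s, so T = P/ω = 1270×10³ / 31.21 = 40700 N·m.
J_AB = π(0.130)⁴/32 = 2.80×10^-5 m⁴; J_BC = π(0.366)⁴/32 = 1.76×10^-3 m⁴; J_CD = π(0.125)⁴/32 = 2.40×10^-5 m⁴.
θ = (T/G)·Σ L_i/J_i = (40700/40.1×10⁹)·(1.90/2.80×10^-5 + 2.74/1.76×10^-3 + 1.10/2.40×10^-5) = 0.1169 rad.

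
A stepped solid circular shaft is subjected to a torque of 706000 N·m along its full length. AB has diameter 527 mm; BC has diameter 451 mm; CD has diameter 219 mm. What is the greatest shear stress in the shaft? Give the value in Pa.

Under the same torque, τ_max = 16T/(πd³) is largest where d is smallest — segment CD (d = 219 mm).
τ_max = 16·706000/(π·(0.219)³) = 3.423×10^8 Pa.

3.42e8 Pa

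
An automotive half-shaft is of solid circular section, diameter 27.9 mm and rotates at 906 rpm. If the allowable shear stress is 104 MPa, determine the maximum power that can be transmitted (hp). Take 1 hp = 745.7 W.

J = πd⁴/32 = π(0.0279)⁴/32 = 5.949×10^-8 m⁴.
T_max = τ_allow·J/r = 1.04×10^8 × 5.949×10^-8 / 0.0139 = 443.5 N·m.
ω = 2π·906/60 = 94.88 rad/s, so P_max = T_max·ω = 4.208×10^4 W.

56.4 hp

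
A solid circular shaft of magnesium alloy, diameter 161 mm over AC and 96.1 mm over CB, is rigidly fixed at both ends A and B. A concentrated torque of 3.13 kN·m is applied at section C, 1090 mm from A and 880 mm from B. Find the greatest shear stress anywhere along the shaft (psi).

Compatibility: T_A·a/J_AC = T_B·b/J_CB with T_A + T_B = T₀.
J_AC = 6.60×10^-5 m⁴, J_CB = 8.37×10^-6 m⁴, so T_A = T₀·(J_AC/a)/((J_AC/a)+(J_CB/b)) = 2705 N·m, T_B = 425.3 N·m.
τ in each portion: τ_AC = 3.30×10^6 Pa, τ_CB = 2.44×10^6 Pa; maximum is in AC.
τ_max = T_AC·r/J = 2705·0.0805/6.60×10^-5 = 3.301×10^6 Pa.

479 psi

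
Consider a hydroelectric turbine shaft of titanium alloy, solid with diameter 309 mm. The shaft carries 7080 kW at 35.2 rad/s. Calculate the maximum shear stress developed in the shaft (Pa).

3.47e7 Pa

ω = 35.2 rad/s, so T = P/ω = 7080×10³ / 35.20 = 201100 N·m.
J = πd⁴/32 = π(0.309)⁴/32 = 8.950×10^-4 m⁴.
τ_max = T·r/J = 201100 × 0.154 / 8.950×10^-4 = 3.472×10^7 Pa.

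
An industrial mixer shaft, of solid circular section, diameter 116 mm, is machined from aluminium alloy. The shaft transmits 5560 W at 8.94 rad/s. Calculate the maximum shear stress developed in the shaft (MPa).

ω = 8.94 rad/s, so T = P/ω = 5560 / 8.940 = 621.9 N·m.
J = πd⁴/32 = π(0.116)⁴/32 = 1.778×10^-5 m⁴.
τ_max = T·r/J = 621.9 × 0.0580 / 1.778×10^-5 = 2.029×10^6 Pa.

2.03 MPa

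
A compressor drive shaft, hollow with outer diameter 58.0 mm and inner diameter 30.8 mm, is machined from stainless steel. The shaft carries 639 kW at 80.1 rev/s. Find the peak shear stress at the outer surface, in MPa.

36.0 MPa

ω = 2π·80.1 = 503.3 rad/s, so T = P/ω = 639×10³ / 503.3 = 1270 N·m.
J = π(d_o⁴ − d_i⁴)/32 = π(0.0580⁴ − 0.0308⁴)/32 = 1.023×10^-6 m⁴.
τ_max = T·r/J = 1270 × 0.0290 / 1.023×10^-6 = 3.600×10^7 Pa.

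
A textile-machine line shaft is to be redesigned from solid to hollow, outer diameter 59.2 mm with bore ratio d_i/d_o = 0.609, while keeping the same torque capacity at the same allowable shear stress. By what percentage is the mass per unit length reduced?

30.6 %

Equal τ_max and T ⇒ the solid shaft needs d_s³ = d_o³(1−k⁴), so d_s = 59.2·(1−0.609⁴)^(1/3) = 56.35 mm.
Area ratio A_h/A_s = d_o²(1−k²)/d_s² = (1−k²)/(1−k⁴)^(2/3) = 0.6943.
Mass saving = 1 − 0.6943 = 30.6 %.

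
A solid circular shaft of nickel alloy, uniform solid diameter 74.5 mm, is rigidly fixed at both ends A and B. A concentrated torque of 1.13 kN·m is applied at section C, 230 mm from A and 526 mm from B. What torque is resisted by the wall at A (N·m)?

With uniform GJ and both ends fixed, compatibility θ_AC = θ_CB gives T_A·a = T_B·b, together with T_A + T_B = T₀.
T_A = T₀·b/(a+b) = 1130·526/756.0 = 786.2 N·m; T_B = 343.8 N·m.

786 N·m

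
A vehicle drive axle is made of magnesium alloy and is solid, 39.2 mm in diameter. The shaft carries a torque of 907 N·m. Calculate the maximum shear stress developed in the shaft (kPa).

J = πd⁴/32 = π(0.0392)⁴/32 = 2.318×10^-7 m⁴.
τ_max = T·r/J = 907.0 × 0.0196 / 2.318×10^-7 = 7.669×10^7 Pa.

76700 kPa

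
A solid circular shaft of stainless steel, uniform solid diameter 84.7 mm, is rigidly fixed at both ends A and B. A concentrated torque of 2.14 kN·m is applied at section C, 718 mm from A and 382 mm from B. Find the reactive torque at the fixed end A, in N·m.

743 N·m

With uniform GJ and both ends fixed, compatibility θ_AC = θ_CB gives T_A·a = T_B·b, together with T_A + T_B = T₀.
T_A = T₀·b/(a+b) = 2140·382/1100 = 743.2 N·m; T_B = 1397 N·m.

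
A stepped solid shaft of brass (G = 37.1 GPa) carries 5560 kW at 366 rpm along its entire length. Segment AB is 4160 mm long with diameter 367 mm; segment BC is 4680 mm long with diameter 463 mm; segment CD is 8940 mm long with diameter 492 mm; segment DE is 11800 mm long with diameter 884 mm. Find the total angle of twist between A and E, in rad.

0.0200 rad

ω = 2π·366/60 = 38.33 rad/s, so T = P/ω = 5560×10³ / 38.33 = 145100 N·m.
J_AB = π(0.367)⁴/32 = 1.78×10^-3 m⁴; J_BC = π(0.463)⁴/32 = 4.51×10^-3 m⁴; J_CD = π(0.492)⁴/32 = 5.75×10^-3 m⁴; J_DE = π(0.884)⁴/32 = 0.0600 m⁴.
θ = (T/G)·Σ L_i/J_i = (145100/37.1×10⁹)·(4.16/1.78×10^-3 + 4.68/4.51×10^-3 + 8.94/5.75×10^-3 + 11.8/0.0600) = 0.02004 rad.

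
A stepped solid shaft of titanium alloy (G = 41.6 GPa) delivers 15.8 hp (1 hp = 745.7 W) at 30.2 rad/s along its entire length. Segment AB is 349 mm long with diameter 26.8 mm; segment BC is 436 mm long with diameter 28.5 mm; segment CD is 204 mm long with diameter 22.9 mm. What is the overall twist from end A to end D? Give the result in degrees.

11.4°

ω = 30.2 rad/s, so T = P/ω = 15.8×745.7 / 30.20 = 390.1 N·m.
J_AB = π(0.0268)⁴/32 = 5.06×10^-8 m⁴; J_BC = π(0.0285)⁴/32 = 6.48×10^-8 m⁴; J_CD = π(0.0229)⁴/32 = 2.70×10^-8 m⁴.
θ = (T/G)·Σ L_i/J_i = (390.1/41.6×10⁹)·(0.349/5.06×10^-8 + 0.436/6.48×10^-8 + 0.204/2.70×10^-8) = 0.1986 rad.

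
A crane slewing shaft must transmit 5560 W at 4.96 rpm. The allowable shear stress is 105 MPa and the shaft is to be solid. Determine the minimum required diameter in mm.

ω = 2π·4.96/60 = 0.5194 rad/s, so T = P/ω = 5560 / 0.5194 = 10700 N·m.
For a solid shaft τ_max = 16T/(πd³), so d = (16T/(π τ_allow))^(1/3) = (16·10700/(π·1.05×10^8))^(1/3) = 0.08037 m.

80.4 mm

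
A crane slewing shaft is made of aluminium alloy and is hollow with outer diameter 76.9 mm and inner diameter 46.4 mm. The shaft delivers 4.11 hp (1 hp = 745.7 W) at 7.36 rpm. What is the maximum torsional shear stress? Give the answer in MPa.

ω = 2π·7.36/60 = 0.7707 rad/s, so T = P/ω = 4.11×745.7 / 0.7707 = 3976 N·m.
J = π(d_o⁴ − d_i⁴)/32 = π(0.0769⁴ − 0.0464⁴)/32 = 2.978×10^-6 m⁴.
τ_max = T·r/J = 3976 × 0.0385 / 2.978×10^-6 = 5.134×10^7 Pa.

51.3 MPa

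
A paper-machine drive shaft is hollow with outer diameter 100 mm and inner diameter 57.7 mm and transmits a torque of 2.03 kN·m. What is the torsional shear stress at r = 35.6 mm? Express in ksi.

1.20 ksi

J = π(d_o⁴ − d_i⁴)/32 = π(0.100⁴ − 0.0577⁴)/32 = 8.729×10^-6 m⁴.
Shear stress varies linearly with radius: τ = T·r/J = 2030 × 0.0356 / 8.729×10^-6 = 8.279×10^6 Pa.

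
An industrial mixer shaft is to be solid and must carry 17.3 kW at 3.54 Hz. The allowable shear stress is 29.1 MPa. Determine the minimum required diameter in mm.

ω = 2π·3.54 = 22.24 rad/s, so T = P/ω = 17.3×10³ / 22.24 = 777.8 N·m.
For a solid shaft τ_max = 16T/(πd³), so d = (16T/(π τ_allow))^(1/3) = (16·777.8/(π·2.91×10^7))^(1/3) = 0.05144 m.

51.4 mm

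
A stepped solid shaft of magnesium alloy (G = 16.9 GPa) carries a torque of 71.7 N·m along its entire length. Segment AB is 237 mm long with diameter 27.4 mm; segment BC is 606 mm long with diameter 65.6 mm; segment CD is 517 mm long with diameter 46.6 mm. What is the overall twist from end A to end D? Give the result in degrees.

1.39°

J_AB = π(0.0274)⁴/32 = 5.53×10^-8 m⁴; J_BC = π(0.0656)⁴/32 = 1.82×10^-6 m⁴; J_CD = π(0.0466)⁴/32 = 4.63×10^-7 m⁴.
θ = (T/G)·Σ L_i/J_i = (71.70/16.9×10⁹)·(0.237/5.53×10^-8 + 0.606/1.82×10^-6 + 0.517/4.63×10^-7) = 0.02432 rad.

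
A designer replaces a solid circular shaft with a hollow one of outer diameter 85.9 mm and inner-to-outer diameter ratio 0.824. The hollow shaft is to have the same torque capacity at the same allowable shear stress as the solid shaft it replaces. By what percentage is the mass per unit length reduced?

51.5 %

Equal τ_max and T ⇒ the solid shaft needs d_s³ = d_o³(1−k⁴), so d_s = 85.9·(1−0.824⁴)^(1/3) = 69.91 mm.
Area ratio A_h/A_s = d_o²(1−k²)/d_s² = (1−k²)/(1−k⁴)^(2/3) = 0.4847.
Mass saving = 1 − 0.4847 = 51.5 %.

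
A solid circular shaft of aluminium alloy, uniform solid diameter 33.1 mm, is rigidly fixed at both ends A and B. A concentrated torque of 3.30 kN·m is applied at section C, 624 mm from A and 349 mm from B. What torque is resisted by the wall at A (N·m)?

With uniform GJ and both ends fixed, compatibility θ_AC = θ_CB gives T_A·a = T_B·b, together with T_A + T_B = T₀.
T_A = T₀·b/(a+b) = 3300·349/973.0 = 1184 N·m; T_B = 2116 N·m.

1180 N·m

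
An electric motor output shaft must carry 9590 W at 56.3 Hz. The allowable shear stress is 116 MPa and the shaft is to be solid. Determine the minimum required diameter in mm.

ω = 2π·56.3 = 353.7 rad/s, so T = P/ω = 9590 / 353.7 = 27.11 N·m.
For a solid shaft τ_max = 16T/(πd³), so d = (16T/(π τ_allow))^(1/3) = (16·27.11/(π·1.16×10^8))^(1/3) = 0.01060 m.

10.6 mm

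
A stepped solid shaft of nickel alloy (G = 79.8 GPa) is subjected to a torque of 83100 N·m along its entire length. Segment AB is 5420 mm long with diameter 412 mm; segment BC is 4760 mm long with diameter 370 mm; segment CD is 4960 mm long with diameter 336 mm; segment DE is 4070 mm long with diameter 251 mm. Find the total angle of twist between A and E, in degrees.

1.13°

J_AB = π(0.412)⁴/32 = 2.83×10^-3 m⁴; J_BC = π(0.370)⁴/32 = 1.84×10^-3 m⁴; J_CD = π(0.336)⁴/32 = 1.25×10^-3 m⁴; J_DE = π(0.251)⁴/32 = 3.90×10^-4 m⁴.
θ = (T/G)·Σ L_i/J_i = (83100/79.8×10⁹)·(5.42/2.83×10^-3 + 4.76/1.84×10^-3 + 4.96/1.25×10^-3 + 4.07/3.90×10^-4) = 0.01969 rad.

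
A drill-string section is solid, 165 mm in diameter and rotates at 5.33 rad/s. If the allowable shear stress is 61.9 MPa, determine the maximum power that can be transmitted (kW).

291 kW

J = πd⁴/32 = π(0.165)⁴/32 = 7.277×10^-5 m⁴.
T_max = τ_allow·J/r = 6.19×10^7 × 7.277×10^-5 / 0.0825 = 54600 N·m.
ω = 5.33 rad/s, so P_max = T_max·ω = 2.910×10^5 W.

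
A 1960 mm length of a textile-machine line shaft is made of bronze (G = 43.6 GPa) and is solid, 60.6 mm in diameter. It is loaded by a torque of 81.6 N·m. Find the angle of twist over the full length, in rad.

0.00277 rad

J = πd⁴/32 = π(0.0606)⁴/32 = 1.324×10^-6 m⁴.
θ = T·L/(G·J) = 81.60 × 1.96 / (43.6×10⁹ × 1.324×10^-6) = 2.771×10^-3 rad.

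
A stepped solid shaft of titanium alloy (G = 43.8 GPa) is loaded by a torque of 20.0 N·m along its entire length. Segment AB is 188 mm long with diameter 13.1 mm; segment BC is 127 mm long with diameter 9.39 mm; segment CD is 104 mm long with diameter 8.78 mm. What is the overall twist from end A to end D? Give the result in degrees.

J_AB = π(0.0131)⁴/32 = 2.89×10^-9 m⁴; J_BC = π(0.00939)⁴/32 = 7.63×10^-10 m⁴; J_CD = π(0.00878)⁴/32 = 5.83×10^-10 m⁴.
θ = (T/G)·Σ L_i/J_i = (20.00/43.8×10⁹)·(0.188/2.89×10^-9 + 0.127/7.63×10^-10 + 0.104/5.83×10^-10) = 0.1871 rad.

10.7°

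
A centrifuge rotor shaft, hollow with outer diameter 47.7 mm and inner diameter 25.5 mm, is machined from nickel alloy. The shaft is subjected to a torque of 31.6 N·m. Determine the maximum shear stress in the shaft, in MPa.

J = π(d_o⁴ − d_i⁴)/32 = π(0.0477⁴ − 0.0255⁴)/32 = 4.667×10^-7 m⁴.
τ_max = T·r/J = 31.60 × 0.0239 / 4.667×10^-7 = 1.615×10^6 Pa.

1.61 MPa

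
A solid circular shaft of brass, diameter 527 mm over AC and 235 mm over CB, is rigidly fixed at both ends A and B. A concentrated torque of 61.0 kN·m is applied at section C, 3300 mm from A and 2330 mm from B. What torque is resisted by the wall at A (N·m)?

Compatibility: T_A·a/J_AC = T_B·b/J_CB with T_A + T_B = T₀.
J_AC = 7.57×10^-3 m⁴, J_CB = 2.99×10^-4 m⁴, so T_A = T₀·(J_AC/a)/((J_AC/a)+(J_CB/b)) = 57770 N·m, T_B = 3235 N·m.

57800 N·m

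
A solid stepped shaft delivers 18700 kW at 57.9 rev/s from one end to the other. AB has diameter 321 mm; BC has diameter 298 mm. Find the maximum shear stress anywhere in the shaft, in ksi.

1.43 ksi

ω = 2π·57.9 = 363.8 rad/s, so T = P/ω = 18700×10³ / 363.8 = 51400 N·m.
Under the same torque, τ_max = 16T/(πd³) is largest where d is smallest — segment BC (d = 298 mm).
τ_max = 16·51400/(π·(0.298)³) = 9.892×10^6 Pa.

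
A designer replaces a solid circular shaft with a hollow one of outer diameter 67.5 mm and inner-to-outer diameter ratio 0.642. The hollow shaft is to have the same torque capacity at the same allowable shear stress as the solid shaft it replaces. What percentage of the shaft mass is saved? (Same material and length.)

Equal τ_max and T ⇒ the solid shaft needs d_s³ = d_o³(1−k⁴), so d_s = 67.5·(1−0.642⁴)^(1/3) = 63.44 mm.
Area ratio A_h/A_s = d_o²(1−k²)/d_s² = (1−k²)/(1−k⁴)^(2/3) = 0.6655.
Mass saving = 1 − 0.6655 = 33.4 %.

33.4 %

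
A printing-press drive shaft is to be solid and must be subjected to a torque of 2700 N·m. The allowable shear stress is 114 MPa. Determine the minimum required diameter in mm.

49.4 mm

For a solid shaft τ_max = 16T/(πd³), so d = (16T/(π τ_allow))^(1/3) = (16·2700/(π·1.14×10^8))^(1/3) = 0.04941 m.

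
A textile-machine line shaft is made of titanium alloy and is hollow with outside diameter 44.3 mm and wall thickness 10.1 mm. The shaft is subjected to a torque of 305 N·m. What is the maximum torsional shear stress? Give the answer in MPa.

19.6 MPa

J = π(d_o⁴ − d_i⁴)/32 = π(0.0443⁴ − 0.0241⁴)/32 = 3.450×10^-7 m⁴.
τ_max = T·r/J = 305.0 × 0.0221 / 3.450×10^-7 = 1.958×10^7 Pa.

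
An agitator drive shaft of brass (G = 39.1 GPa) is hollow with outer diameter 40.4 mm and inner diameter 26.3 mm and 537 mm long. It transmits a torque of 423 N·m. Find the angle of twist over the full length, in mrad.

27.1 mrad

J = π(d_o⁴ − d_i⁴)/32 = π(0.0404⁴ − 0.0263⁴)/32 = 2.146×10^-7 m⁴.
θ = T·L/(G·J) = 423.0 × 0.537 / (39.1×10⁹ × 2.146×10^-7) = 0.02708 rad.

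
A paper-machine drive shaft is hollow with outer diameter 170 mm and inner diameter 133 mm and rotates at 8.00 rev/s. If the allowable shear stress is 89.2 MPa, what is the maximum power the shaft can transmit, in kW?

J = π(d_o⁴ − d_i⁴)/32 = π(0.170⁴ − 0.133⁴)/32 = 5.128×10^-5 m⁴.
T_max = τ_allow·J/r = 8.92×10^7 × 5.128×10^-5 / 0.0850 = 53810 N·m.
ω = 2π·8.00 = 50.27 rad/s, so P_max = T_max·ω = 2.705×10^6 W.

2700 kW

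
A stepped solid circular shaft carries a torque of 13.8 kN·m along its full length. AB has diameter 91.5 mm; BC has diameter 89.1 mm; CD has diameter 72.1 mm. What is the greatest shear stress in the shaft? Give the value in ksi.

27.2 ksi

Under the same torque, τ_max = 16T/(πd³) is largest where d is smallest — segment CD (d = 72.1 mm).
τ_max = 16·13800/(π·(0.0721)³) = 1.875×10^8 Pa.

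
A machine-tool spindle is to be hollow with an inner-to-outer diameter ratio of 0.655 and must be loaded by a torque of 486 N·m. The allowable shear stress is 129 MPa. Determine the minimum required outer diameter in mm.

28.6 mm

For a hollow shaft with d_i/d_o = 0.655: τ_max = 16T/(π d_o³ (1−k⁴)), so d_o = [16T/(π τ_allow (1−k⁴))]^(1/3) = [16·486.0/(π·1.29×10^8·0.8159)]^(1/3) = 0.02865 m.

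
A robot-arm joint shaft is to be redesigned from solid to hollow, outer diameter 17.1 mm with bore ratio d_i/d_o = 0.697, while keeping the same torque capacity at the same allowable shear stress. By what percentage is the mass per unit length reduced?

Equal τ_max and T ⇒ the solid shaft needs d_s³ = d_o³(1−k⁴), so d_s = 17.1·(1−0.697⁴)^(1/3) = 15.63 mm.
Area ratio A_h/A_s = d_o²(1−k²)/d_s² = (1−k²)/(1−k⁴)^(2/3) = 0.6153.
Mass saving = 1 − 0.6153 = 38.5 %.

38.5 %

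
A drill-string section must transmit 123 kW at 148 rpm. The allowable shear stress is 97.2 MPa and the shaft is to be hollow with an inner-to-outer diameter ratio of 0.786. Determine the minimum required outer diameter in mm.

87.6 mm

ω = 2π·148/60 = 15.50 rad/s, so T = P/ω = 123×10³ / 15.50 = 7936 N·m.
For a hollow shaft with d_i/d_o = 0.786: τ_max = 16T/(π d_o³ (1−k⁴)), so d_o = [16T/(π τ_allow (1−k⁴))]^(1/3) = [16·7936/(π·9.72×10^7·0.6183)]^(1/3) = 0.08761 m.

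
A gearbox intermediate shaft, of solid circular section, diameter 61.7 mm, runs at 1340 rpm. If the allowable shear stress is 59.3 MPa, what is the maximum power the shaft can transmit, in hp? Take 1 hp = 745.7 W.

J = πd⁴/32 = π(0.0617)⁴/32 = 1.423×10^-6 m⁴.
T_max = τ_allow·J/r = 5.93×10^7 × 1.423×10^-6 / 0.0309 = 2735 N·m.
ω = 2π·1340/60 = 140.3 rad/s, so P_max = T_max·ω = 3.838×10^5 W.

515 hp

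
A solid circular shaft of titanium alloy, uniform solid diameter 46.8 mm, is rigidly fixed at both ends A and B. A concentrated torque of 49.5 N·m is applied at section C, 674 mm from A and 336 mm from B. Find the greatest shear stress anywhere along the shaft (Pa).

With uniform GJ and both ends fixed, compatibility θ_AC = θ_CB gives T_A·a = T_B·b, together with T_A + T_B = T₀.
T_A = T₀·b/(a+b) = 49.50·336/1010 = 16.47 N·m; T_B = 33.03 N·m.
τ in each portion: τ_AC = 8.18×10^5 Pa, τ_CB = 1.64×10^6 Pa; maximum is in CB.
τ_max = T_CB·r/J = 33.03·0.0234/4.71×10^-7 = 1.641×10^6 Pa.

1.64e6 Pa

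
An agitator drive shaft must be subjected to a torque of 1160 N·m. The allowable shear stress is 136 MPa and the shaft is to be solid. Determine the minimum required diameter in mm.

For a solid shaft τ_max = 16T/(πd³), so d = (16T/(π τ_allow))^(1/3) = (16·1160/(π·1.36×10^8))^(1/3) = 0.03515 m.

35.2 mm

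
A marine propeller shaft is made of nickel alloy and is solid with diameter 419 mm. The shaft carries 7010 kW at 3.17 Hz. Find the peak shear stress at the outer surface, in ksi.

ω = 2π·3.17 = 19.92 rad/s, so T = P/ω = 7010×10³ / 19.92 = 351900 N·m.
J = πd⁴/32 = π(0.419)⁴/32 = 3.026×10^-3 m⁴.
τ_max = T·r/J = 351900 × 0.209 / 3.026×10^-3 = 2.437×10^7 Pa.

3.53 ksi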